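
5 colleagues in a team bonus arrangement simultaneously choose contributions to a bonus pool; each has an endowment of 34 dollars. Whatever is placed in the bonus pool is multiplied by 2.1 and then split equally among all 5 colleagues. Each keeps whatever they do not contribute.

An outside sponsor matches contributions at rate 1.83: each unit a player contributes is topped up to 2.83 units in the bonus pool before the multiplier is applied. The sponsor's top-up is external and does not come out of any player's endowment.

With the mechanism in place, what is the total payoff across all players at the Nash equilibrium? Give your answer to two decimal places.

1010.31 dollars

The effective private return per unit is now 2.1 × 2.83 / 5 = 1.1886 > 1, so every player's dominant strategy flips to full contribution.
So the Nash equilibrium is full contribution by all 5; the group earns 2.1 × 2.83 × 170 = 1010.31.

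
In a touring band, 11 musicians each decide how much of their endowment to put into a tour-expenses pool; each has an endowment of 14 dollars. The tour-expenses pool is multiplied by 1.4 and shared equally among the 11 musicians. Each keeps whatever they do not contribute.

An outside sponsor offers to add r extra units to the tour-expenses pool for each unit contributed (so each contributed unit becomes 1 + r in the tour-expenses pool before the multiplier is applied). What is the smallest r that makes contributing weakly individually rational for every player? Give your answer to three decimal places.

6.857

With matching at rate r, one contributed unit becomes (1 + r) in the tour-expenses pool and returns 1.4 × (1 + r) / 11 to the contributor.
Setting this equal to 1: 1 + r = 11/1.4 = 7.8571.
So the minimum matching rate is r = 7.8571 − 1 = 6.857.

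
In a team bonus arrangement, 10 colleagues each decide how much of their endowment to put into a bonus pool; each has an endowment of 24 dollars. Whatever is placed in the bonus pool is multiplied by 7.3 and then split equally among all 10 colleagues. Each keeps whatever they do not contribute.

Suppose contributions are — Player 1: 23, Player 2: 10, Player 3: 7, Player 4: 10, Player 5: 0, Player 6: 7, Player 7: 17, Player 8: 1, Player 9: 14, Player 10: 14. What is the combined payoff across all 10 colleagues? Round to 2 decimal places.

888.90 dollars

Total contributed: 23 + 10 + 7 + 10 + 0 + 7 + 17 + 1 + 14 + 14 = 103; total kept: 10 × 24 − 103 = 137.
The bonus pool pays out 7.3 × 103 = 751.90 in aggregate.
Group total = 137 + 751.90 = 888.90.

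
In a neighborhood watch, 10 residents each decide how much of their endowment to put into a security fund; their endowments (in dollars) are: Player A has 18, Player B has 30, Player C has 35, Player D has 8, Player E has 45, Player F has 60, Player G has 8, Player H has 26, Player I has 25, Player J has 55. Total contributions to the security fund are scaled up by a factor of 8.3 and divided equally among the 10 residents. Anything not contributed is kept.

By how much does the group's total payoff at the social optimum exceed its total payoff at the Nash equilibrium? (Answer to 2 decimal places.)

The private return per contributed unit is 8.3/10 = 0.8300 < 1 for every player regardless of endowment, so the Nash equilibrium is zero contribution and the group total is Σ E_j = 18 + 30 + 35 + 8 + 45 + 60 + 8 + 26 + 25 + 55 = 310.
Each contributed unit returns 8.300 to the group, so the social optimum is full contribution by everyone: group total = 8.300 × 310 = 2573.00.
Efficiency loss = (8.300 − 1) × 310 = 2263.00.

2263.00 dollars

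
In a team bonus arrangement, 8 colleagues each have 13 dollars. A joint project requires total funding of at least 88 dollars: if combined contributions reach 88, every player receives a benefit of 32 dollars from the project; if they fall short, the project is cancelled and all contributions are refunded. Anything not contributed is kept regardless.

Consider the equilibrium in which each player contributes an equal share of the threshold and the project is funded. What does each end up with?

Equal share of the threshold: 88/8 = 11.
At this profile no one gains by cutting their contribution: any cut drops the total below 88, the project is cancelled, contributions are refunded, and the deviator ends with 13, which is less than 13 − 11 + 32 = 34. Contributing more than 11 just wastes the excess. So contributing exactly 11 is a best response.
Each player's payoff: 13 − 11 + 32 = 34.

34 dollars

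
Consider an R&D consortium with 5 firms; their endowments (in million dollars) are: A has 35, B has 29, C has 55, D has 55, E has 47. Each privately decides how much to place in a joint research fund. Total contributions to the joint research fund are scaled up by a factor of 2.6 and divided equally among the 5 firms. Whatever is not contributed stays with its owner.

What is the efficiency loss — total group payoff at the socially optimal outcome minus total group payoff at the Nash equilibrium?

The private return per contributed unit is 2.6/5 = 0.5200 < 1 for every player regardless of endowment, so the Nash equilibrium is zero contribution and the group total is Σ E_j = 35 + 29 + 55 + 55 + 47 = 221.
Each contributed unit returns 2.600 to the group, so the social optimum is full contribution by everyone: group total = 2.600 × 221 = 574.60.
Efficiency loss = (2.600 − 1) × 221 = 353.60.

353.60 million dollars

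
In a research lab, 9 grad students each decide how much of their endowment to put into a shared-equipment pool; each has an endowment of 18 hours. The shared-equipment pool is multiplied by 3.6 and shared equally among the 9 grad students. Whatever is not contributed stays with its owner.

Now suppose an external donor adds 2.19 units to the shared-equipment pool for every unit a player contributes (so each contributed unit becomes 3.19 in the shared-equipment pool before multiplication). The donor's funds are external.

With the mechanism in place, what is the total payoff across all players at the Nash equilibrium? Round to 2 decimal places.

1860.41 hours

With the mechanism, a contributed unit returns 3.6 × 3.19 / 9 = 1.2760 per unit of net cost to the contributor — now above 1 — so contributing fully is weakly dominant for every player.
At the Nash equilibrium everyone contributes 18. Group total payoff = 3.6 × 3.19 × 162 = 1860.41.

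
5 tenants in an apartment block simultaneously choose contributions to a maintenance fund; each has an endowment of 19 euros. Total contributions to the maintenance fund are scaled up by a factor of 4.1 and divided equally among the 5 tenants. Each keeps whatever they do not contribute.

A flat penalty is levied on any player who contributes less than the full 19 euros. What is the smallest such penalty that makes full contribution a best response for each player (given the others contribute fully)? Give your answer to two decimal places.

3.42 euros

Given the others contribute fully, the best deviation is to contribute 0 (any partial contribution still incurs the fine and gives up units whose private return 0.8200 is below 1).
Deviating from 19 to 0 saves 19 euros but forfeits the deviator's share of the drop in the maintenance fund: 4.1/5 × 19 = 15.58.
So the deviation gain is 19 − 15.58 = 3.42, and the fine must be at least 3.42 euros to wipe it out.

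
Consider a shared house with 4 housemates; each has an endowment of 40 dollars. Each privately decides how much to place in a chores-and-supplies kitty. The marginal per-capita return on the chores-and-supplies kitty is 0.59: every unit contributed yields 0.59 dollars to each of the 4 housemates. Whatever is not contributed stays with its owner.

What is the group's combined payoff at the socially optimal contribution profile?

377.60 dollars

Each contributed unit returns 2.360 to the group as a whole (0.59 to each of 4 players), which exceeds 1, so the social optimum is full contribution: group total = 2.360 × 160 = 377.60.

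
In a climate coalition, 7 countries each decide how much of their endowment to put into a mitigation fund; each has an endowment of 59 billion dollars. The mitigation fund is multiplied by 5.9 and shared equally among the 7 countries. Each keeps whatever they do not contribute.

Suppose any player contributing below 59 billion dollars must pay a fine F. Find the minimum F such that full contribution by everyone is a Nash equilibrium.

Given the others contribute fully, the best deviation is to contribute 0 (any partial contribution still incurs the fine and gives up units whose private return 0.8429 is below 1).
Deviating from 59 to 0 saves 59 billion dollars but forfeits the deviator's share of the drop in the mitigation fund: 5.9/7 × 59 = 49.73.
So the deviation gain is 59 − 49.73 = 9.27, and the fine must be at least 9.27 billion dollars to wipe it out.

9.27 billion dollars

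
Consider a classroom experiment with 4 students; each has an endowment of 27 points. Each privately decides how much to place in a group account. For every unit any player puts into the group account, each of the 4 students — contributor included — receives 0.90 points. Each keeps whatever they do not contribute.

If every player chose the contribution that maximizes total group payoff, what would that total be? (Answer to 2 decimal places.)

Each contributed unit returns 3.600 to the group as a whole (0.90 to each of 4 players), which exceeds 1, so the social optimum is full contribution: group total = 3.600 × 108 = 388.80.

388.80 points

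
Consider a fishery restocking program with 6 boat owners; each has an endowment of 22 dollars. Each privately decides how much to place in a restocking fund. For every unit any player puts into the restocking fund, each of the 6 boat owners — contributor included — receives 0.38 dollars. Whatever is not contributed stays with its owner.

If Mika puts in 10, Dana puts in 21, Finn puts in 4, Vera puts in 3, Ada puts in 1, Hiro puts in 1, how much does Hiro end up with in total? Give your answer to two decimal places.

Total contributed: 10 + 21 + 4 + 3 + 1 + 1 = 40.
Each receives 0.38 × 40 = 15.20 from the restocking fund.
Hiro keeps 22 − 1 = 21, so Hiro's payoff is 21 + 15.20 = 36.20.

36.20 dollars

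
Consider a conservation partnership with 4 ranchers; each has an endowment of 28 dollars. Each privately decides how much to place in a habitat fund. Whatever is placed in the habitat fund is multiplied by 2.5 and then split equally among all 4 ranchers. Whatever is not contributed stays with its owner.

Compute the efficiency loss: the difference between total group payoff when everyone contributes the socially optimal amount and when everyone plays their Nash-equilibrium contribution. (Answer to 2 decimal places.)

168.00 dollars

Each contributed unit returns 2.5/4 = 0.6250 to its contributor — below 1 — so contributing 0 is dominant for every player. At the Nash equilibrium everyone keeps their 28, and the group total is 4 × 28 = 112.
Each contributed unit returns 2.500 to the group as a whole (0.6250 to each of 4 players), which exceeds 1, so the social optimum is full contribution: group total = 2.500 × 112 = 280.00.
Efficiency loss = 280.00 − 112 = 168.00.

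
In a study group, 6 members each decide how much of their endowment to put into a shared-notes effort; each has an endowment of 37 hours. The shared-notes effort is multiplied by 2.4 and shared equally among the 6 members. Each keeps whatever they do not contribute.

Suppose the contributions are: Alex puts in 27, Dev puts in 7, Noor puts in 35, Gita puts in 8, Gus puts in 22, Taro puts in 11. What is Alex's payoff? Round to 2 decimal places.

54.00 hours

Total contributed: 27 + 7 + 35 + 8 + 22 + 11 = 110.
Each receives 2.4 × 110 / 6 = 44.00 from the shared-notes effort.
Alex keeps 37 − 27 = 10, so Alex's payoff is 10 + 44.00 = 54.00.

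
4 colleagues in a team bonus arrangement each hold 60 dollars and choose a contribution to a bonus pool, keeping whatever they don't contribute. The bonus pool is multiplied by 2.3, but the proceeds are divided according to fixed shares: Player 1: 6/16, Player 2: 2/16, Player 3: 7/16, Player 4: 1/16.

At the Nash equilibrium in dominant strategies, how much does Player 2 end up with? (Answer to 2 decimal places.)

77.25 dollars

Each unit j contributes comes back to j as 2.3 × (j's share), so j prefers to contribute only if that share exceeds 1/2.3 = 0.4348; otherwise keeping the unit dominates.
Player 3 alone (share 7/16) is above the threshold, contributing 60; the remaining 3 contribute 0. Total contributed: 60.
Player 2 keeps 60 and receives 2.3 × 60 × 2/16 = 17.25 from the bonus pool, for a payoff of 77.25.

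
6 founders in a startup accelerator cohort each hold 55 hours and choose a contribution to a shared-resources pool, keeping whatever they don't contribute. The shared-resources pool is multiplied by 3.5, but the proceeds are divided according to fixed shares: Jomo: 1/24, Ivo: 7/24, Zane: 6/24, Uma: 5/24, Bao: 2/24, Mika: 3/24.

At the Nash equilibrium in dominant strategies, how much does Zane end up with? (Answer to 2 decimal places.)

Each unit j contributes comes back to j as 3.5 × (j's share), so j prefers to contribute only if that share exceeds 1/3.5 = 0.2857; otherwise keeping the unit dominates.
Ivo alone (share 7/24) is above the threshold, contributing 55; the remaining 5 contribute 0. Total contributed: 55.
Zane keeps 55 and receives 3.5 × 55 × 6/24 = 48.13 from the shared-resources pool, for a payoff of 103.13.

103.13 hours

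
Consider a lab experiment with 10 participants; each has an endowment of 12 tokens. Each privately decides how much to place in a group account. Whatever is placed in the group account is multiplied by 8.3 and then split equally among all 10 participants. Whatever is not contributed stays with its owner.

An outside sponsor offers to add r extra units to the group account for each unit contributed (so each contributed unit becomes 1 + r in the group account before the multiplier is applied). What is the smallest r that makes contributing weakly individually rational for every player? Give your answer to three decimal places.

0.205

With matching at rate r, one contributed unit becomes (1 + r) in the group account and returns 8.3 × (1 + r) / 10 to the contributor.
Setting this equal to 1: 1 + r = 10/8.3 = 1.2048.
So the minimum matching rate is r = 1.2048 − 1 = 0.205.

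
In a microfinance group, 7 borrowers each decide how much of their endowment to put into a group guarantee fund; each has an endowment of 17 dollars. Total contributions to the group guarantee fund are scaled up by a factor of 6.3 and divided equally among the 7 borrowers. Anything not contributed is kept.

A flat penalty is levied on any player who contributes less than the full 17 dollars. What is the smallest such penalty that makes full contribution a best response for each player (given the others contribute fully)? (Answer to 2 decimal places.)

1.70 dollars

Given the others contribute fully, the best deviation is to contribute 0 (any partial contribution still incurs the fine and gives up units whose private return 0.9000 is below 1).
Deviating from 17 to 0 saves 17 dollars but forfeits the deviator's share of the drop in the group guarantee fund: 6.3/7 × 17 = 15.30.
So the deviation gain is 17 − 15.30 = 1.70, and the fine must be at least 1.70 dollars to wipe it out.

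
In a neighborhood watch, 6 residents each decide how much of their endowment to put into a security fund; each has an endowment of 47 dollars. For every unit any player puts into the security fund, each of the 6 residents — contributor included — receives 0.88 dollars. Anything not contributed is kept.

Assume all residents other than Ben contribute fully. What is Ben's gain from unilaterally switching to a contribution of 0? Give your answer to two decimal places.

5.64 dollars

Switching from a contribution of 47 to 0 lets Ben keep an extra 47 dollars, but lowers the security fund by 47, which costs Ben their own share of that drop: 0.88 × 47 = 41.36.
Net gain = 47 − 41.36 = 5.64. The private return per contributed unit (0.88) is below 1, so free-riding is indeed the best response regardless of what the others do.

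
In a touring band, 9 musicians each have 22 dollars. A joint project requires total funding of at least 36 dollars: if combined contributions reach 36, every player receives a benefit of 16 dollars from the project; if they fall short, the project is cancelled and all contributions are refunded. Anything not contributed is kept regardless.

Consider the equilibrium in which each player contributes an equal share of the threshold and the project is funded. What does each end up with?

Equal share of the threshold: 36/9 = 4.
At this profile no one gains by cutting their contribution: any cut drops the total below 36, the project is cancelled, contributions are refunded, and the deviator ends with 22, which is less than 22 − 4 + 16 = 34. Contributing more than 4 just wastes the excess. So contributing exactly 4 is a best response.
Each player's payoff: 22 − 4 + 16 = 34.

34 dollars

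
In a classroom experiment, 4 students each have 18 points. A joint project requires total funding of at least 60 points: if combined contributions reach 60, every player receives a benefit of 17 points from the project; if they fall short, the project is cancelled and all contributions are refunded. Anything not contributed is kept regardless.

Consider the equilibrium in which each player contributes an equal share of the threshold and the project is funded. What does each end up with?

Equal share of the threshold: 60/4 = 15.
At this profile no one gains by cutting their contribution: any cut drops the total below 60, the project is cancelled, contributions are refunded, and the deviator ends with 18, which is less than 18 − 15 + 17 = 20. Contributing more than 15 just wastes the excess. So contributing exactly 15 is a best response.
Each player's payoff: 18 − 15 + 17 = 20.

20 points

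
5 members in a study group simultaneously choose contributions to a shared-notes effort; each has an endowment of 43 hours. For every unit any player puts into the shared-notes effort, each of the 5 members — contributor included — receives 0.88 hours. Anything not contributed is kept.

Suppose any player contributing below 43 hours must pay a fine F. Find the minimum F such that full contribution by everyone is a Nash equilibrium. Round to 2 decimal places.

Given the others contribute fully, the best deviation is to contribute 0 (any partial contribution still incurs the fine and gives up units whose private return 0.88 is below 1).
Deviating from 43 to 0 saves 43 hours but forfeits the deviator's share of the drop in the shared-notes effort: 0.88 × 43 = 37.84.
So the deviation gain is 43 − 37.84 = 5.16, and the fine must be at least 5.16 hours to wipe it out.

5.16 hours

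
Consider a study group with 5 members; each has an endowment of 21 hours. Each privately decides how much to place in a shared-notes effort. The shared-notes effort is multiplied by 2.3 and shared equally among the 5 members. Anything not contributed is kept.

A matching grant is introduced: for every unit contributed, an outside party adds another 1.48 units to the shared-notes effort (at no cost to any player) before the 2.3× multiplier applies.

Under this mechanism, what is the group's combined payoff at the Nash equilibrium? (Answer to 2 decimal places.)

Under the mechanism each unit contributed yields 2.3 × 2.48 / 5 = 1.1408 back to its contributor per unit of net cost, which exceeds 1, making full contribution the dominant choice for everyone.
So the Nash equilibrium is full contribution by all 5; the group earns 2.3 × 2.48 × 105 = 598.92.

598.92 hours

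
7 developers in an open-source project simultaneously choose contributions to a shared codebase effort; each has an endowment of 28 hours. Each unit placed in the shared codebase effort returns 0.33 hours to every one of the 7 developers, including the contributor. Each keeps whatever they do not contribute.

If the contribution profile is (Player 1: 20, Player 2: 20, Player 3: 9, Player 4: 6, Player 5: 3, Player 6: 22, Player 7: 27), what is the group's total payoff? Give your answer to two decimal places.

Total contributed: 20 + 20 + 9 + 6 + 3 + 22 + 27 = 107; total kept: 7 × 28 − 107 = 89.
The shared codebase effort pays out 0.33 × 7 × 107 = 247.17 in aggregate.
Group total = 89 + 247.17 = 336.17.

336.17 hours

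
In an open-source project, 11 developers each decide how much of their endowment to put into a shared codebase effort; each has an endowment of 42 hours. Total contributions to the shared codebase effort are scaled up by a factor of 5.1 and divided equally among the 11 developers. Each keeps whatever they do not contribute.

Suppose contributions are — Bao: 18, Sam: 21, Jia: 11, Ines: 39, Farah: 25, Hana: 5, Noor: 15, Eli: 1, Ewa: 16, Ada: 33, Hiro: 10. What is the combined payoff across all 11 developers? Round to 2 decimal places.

1257.40 hours

Total contributed: 18 + 21 + 11 + 39 + 25 + 5 + 15 + 1 + 16 + 33 + 10 = 194; total kept: 11 × 42 − 194 = 268.
The shared codebase effort pays out 5.1 × 194 = 989.40 in aggregate.
Group total = 268 + 989.40 = 1257.40.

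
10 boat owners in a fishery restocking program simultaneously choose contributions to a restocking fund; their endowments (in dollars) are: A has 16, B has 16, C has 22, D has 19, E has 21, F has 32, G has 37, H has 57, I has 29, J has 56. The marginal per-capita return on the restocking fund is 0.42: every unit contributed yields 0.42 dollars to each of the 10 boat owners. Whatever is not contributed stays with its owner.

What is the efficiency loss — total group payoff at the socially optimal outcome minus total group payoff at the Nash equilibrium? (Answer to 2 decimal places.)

976.00 dollars

The private return per contributed unit is 0.42 < 1 for everyone, so the Nash equilibrium is zero contribution and the group total is Σ E_j = 16 + 16 + 22 + 19 + 21 + 32 + 37 + 57 + 29 + 56 = 305.
Each contributed unit returns 4.200 to the group, so the social optimum is full contribution by everyone: group total = 4.200 × 305 = 1281.00.
Efficiency loss = (4.200 − 1) × 305 = 976.00.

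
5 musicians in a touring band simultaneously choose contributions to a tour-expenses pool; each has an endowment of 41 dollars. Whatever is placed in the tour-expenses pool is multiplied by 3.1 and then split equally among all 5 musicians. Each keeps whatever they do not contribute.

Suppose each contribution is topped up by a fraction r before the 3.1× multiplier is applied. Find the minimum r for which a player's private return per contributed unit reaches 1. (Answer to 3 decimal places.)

0.613

With matching at rate r, one contributed unit becomes (1 + r) in the tour-expenses pool and returns 3.1 × (1 + r) / 5 to the contributor.
Setting this equal to 1: 1 + r = 5/3.1 = 1.6129.
So the minimum matching rate is r = 1.6129 − 1 = 0.613.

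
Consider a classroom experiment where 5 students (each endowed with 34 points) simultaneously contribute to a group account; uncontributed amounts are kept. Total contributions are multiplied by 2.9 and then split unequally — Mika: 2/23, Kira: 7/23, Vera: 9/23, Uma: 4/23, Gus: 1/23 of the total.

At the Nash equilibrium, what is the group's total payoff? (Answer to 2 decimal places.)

234.60 points

For player j, contributing a unit is worthwhile iff 2.9 × (j's share) ≥ 1, i.e. iff j's share is at least 0.3448.
Only Vera (9/23) clears that bar, contributing 34; the remaining 4 contribute 0. Total contributed: 34.
The group account pays out 2.9 × 34 = 98.60 in total (split across the unequal shares, but the aggregate is all that matters for the group sum).
The 4 free-riders keep 34 each, adding 136. Group total = 136 + 98.60 = 234.60.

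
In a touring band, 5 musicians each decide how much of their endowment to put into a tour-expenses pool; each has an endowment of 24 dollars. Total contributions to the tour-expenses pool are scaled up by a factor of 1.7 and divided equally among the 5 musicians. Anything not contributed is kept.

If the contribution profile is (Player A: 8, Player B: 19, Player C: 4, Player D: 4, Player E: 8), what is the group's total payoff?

Total contributed: 8 + 19 + 4 + 4 + 8 = 43; total kept: 5 × 24 − 43 = 77.
The tour-expenses pool pays out 1.7 × 43 = 73.10 in aggregate.
Group total = 77 + 73.10 = 150.10.

150.10 dollars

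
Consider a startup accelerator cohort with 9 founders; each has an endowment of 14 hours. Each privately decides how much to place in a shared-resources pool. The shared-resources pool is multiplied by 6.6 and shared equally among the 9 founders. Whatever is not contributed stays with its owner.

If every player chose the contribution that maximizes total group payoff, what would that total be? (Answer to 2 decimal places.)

Each contributed unit returns 6.600 to the group as a whole (0.7333 to each of 9 players), which exceeds 1, so the social optimum is full contribution: group total = 6.600 × 126 = 831.60.

831.60 hours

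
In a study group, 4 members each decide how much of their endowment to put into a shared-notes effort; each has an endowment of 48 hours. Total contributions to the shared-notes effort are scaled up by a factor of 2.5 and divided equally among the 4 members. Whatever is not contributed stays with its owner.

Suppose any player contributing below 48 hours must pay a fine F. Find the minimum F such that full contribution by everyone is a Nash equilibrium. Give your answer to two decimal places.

18.00 hours

Given the others contribute fully, the best deviation is to contribute 0 (any partial contribution still incurs the fine and gives up units whose private return 0.6250 is below 1).
Deviating from 48 to 0 saves 48 hours but forfeits the deviator's share of the drop in the shared-notes effort: 2.5/4 × 48 = 30.00.
So the deviation gain is 48 − 30.00 = 18.00, and the fine must be at least 18.00 hours to wipe it out.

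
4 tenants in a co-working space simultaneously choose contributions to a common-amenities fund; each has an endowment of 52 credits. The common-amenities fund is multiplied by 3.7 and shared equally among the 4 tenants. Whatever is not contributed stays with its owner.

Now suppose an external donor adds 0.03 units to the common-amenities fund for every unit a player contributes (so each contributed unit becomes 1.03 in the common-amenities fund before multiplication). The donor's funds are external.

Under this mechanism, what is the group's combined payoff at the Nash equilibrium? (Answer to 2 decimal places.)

Even with the mechanism, each unit contributed returns only 3.7 × 1.03 / 4 = 0.9528 per unit of net cost, so contributing nothing is still dominant.
At the Nash equilibrium no one contributes; group total payoff = 4 × 52 = 208.

208.00 credits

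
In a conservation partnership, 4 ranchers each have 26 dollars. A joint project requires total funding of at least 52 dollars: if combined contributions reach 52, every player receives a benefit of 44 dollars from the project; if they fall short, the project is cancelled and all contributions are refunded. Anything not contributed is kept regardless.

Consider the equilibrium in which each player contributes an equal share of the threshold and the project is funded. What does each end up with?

57 dollars

Equal share of the threshold: 52/4 = 13.
At this profile no one gains by cutting their contribution: any cut drops the total below 52, the project is cancelled, contributions are refunded, and the deviator ends with 26, which is less than 26 − 13 + 44 = 57. Contributing more than 13 just wastes the excess. So contributing exactly 13 is a best response.
Each player's payoff: 26 − 13 + 44 = 57.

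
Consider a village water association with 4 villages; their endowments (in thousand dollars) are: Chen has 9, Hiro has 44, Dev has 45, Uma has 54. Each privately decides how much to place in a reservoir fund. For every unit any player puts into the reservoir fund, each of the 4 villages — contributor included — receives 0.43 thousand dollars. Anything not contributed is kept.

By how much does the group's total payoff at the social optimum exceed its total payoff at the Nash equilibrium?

The private return per contributed unit is 0.43 < 1 for everyone, so the Nash equilibrium is zero contribution and the group total is Σ E_j = 9 + 44 + 45 + 54 = 152.
Each contributed unit returns 1.720 to the group, so the social optimum is full contribution by everyone: group total = 1.720 × 152 = 261.44.
Efficiency loss = (1.720 − 1) × 152 = 109.44.

109.44 thousand dollars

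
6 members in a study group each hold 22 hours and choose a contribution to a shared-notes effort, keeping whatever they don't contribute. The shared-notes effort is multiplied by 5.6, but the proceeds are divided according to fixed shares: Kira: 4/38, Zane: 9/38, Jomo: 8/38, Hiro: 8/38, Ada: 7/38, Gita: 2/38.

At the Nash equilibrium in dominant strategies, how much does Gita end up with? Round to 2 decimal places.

For player j, contributing a unit is worthwhile iff 5.6 × (j's share) ≥ 1, i.e. iff j's share is at least 0.1786.
Zane, Jomo, Hiro and Ada are above the threshold, contributing 22 each; the remaining 2 contribute 0. Total contributed: 88.
Gita keeps 22 and receives 5.6 × 88 × 2/38 = 25.94 from the shared-notes effort, for a payoff of 47.94.

47.94 hours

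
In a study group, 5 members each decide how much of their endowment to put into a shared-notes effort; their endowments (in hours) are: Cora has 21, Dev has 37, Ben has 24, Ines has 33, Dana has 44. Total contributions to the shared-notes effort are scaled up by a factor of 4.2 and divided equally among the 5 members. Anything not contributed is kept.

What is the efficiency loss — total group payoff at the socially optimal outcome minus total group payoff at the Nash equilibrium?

508.80 hours

The private return per contributed unit is 4.2/5 = 0.8400 < 1 for every player regardless of endowment, so the Nash equilibrium is zero contribution and the group total is Σ E_j = 21 + 37 + 24 + 33 + 44 = 159.
Each contributed unit returns 4.200 to the group, so the social optimum is full contribution by everyone: group total = 4.200 × 159 = 667.80.
Efficiency loss = (4.200 − 1) × 159 = 508.80.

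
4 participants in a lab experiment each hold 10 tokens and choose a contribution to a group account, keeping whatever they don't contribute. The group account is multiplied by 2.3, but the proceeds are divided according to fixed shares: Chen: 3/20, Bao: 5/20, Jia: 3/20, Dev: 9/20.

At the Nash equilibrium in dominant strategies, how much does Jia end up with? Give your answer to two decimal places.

13.45 tokens

For player j, contributing a unit is worthwhile iff 2.3 × (j's share) ≥ 1, i.e. iff j's share is at least 0.4348.
The only share above 0.4348 is Dev's 9/20, contributing 10; the remaining 3 contribute 0. Total contributed: 10.
Jia keeps 10 and receives 2.3 × 10 × 3/20 = 3.45 from the group account, for a payoff of 13.45.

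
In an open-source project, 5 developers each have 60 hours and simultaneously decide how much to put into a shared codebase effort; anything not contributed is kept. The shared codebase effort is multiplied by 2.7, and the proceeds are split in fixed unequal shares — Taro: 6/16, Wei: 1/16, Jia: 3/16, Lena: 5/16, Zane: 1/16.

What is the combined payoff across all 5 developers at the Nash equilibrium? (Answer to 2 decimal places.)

402.00 hours

For player j, contributing a unit is worthwhile iff 2.7 × (j's share) ≥ 1, i.e. iff j's share is at least 0.3704.
The only share above 0.3704 is Taro's 6/16, contributing 60; the remaining 4 contribute 0. Total contributed: 60.
The shared codebase effort pays out 2.7 × 60 = 162.00 in total (split across the unequal shares, but the aggregate is all that matters for the group sum).
The 4 free-riders keep 60 each, adding 240. Group total = 240 + 162.00 = 402.00.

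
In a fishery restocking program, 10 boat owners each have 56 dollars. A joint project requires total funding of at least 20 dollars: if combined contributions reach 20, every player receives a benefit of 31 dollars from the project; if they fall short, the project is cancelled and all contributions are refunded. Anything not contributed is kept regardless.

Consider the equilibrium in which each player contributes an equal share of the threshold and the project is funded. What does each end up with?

85 dollars

Equal share of the threshold: 20/10 = 2.
At this profile no one gains by cutting their contribution: any cut drops the total below 20, the project is cancelled, contributions are refunded, and the deviator ends with 56, which is less than 56 − 2 + 31 = 85. Contributing more than 2 just wastes the excess. So contributing exactly 2 is a best response.
Each player's payoff: 56 − 2 + 31 = 85.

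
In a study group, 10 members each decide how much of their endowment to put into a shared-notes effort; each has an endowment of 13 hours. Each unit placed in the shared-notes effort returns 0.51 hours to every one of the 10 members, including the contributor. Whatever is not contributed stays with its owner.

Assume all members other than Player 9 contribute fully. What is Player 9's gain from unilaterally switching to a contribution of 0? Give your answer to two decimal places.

Switching from a contribution of 13 to 0 lets Player 9 keep an extra 13 hours, but lowers the shared-notes effort by 13, which costs Player 9 their own share of that drop: 0.51 × 13 = 6.63.
Net gain = 13 − 6.63 = 6.37. The private return per contributed unit (0.51) is below 1, so free-riding is indeed the best response regardless of what the others do.

6.37 hours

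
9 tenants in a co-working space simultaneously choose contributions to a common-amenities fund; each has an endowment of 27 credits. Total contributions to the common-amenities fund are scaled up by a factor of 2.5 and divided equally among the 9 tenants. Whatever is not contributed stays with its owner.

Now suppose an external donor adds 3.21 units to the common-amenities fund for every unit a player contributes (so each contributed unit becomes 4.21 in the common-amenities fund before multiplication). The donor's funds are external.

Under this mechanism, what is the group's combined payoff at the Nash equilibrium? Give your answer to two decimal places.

The effective private return per unit is now 2.5 × 4.21 / 9 = 1.1694 > 1, so every player's dominant strategy flips to full contribution.
At the Nash equilibrium everyone contributes 27. Group total payoff = 2.5 × 4.21 × 243 = 2557.58.

2557.58 credits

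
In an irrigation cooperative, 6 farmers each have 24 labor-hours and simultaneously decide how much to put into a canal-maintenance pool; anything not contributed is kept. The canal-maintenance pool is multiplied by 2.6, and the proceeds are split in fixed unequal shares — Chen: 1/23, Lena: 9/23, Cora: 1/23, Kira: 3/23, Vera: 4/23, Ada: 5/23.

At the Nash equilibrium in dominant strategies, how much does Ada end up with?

37.57 labor-hours

Player j's private return per contributed unit is 2.6 × (j's share). Contributing is weakly dominant for j when that share is at least 1/2.6 = 0.3846, and contributing 0 is dominant otherwise.
Lena alone (share 9/23) is above the threshold, contributing 24; the remaining 5 contribute 0. Total contributed: 24.
Ada keeps 24 and receives 2.6 × 24 × 5/23 = 13.57 from the canal-maintenance pool, for a payoff of 37.57.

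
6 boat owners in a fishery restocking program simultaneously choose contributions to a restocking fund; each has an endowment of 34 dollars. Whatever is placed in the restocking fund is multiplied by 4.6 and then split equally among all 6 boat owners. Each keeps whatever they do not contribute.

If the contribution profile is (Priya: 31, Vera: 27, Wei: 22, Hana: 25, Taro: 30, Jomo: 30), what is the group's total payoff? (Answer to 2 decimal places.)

Total contributed: 31 + 27 + 22 + 25 + 30 + 30 = 165; total kept: 6 × 34 − 165 = 39.
The restocking fund pays out 4.6 × 165 = 759.00 in aggregate.
Group total = 39 + 759.00 = 798.00.

798.00 dollars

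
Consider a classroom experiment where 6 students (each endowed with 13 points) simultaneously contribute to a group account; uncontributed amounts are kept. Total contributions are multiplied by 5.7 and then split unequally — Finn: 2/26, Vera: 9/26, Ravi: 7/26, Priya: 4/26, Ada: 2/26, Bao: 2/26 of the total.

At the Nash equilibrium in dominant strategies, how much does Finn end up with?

Each unit j contributes comes back to j as 5.7 × (j's share), so j prefers to contribute only if that share exceeds 1/5.7 = 0.1754; otherwise keeping the unit dominates.
Vera and Ravi clear that bar, contributing 13 each; the remaining 4 contribute 0. Total contributed: 26.
Finn keeps 13 and receives 5.7 × 26 × 2/26 = 11.40 from the group account, for a payoff of 24.40.

24.40 points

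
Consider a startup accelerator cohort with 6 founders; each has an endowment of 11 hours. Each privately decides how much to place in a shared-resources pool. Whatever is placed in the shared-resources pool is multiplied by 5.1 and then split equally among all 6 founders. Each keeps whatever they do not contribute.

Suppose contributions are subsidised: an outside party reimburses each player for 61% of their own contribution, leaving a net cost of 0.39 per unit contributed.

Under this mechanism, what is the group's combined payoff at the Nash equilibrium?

Under the mechanism each unit contributed yields (5.1/6) / 0.39 = 2.1795 back to its contributor per unit of net cost, which exceeds 1, making full contribution the dominant choice for everyone.
At the Nash equilibrium everyone contributes 11. Group total payoff = 6 × (11 × 0.61 + 5.1 × 11) = 376.86.

376.86 hours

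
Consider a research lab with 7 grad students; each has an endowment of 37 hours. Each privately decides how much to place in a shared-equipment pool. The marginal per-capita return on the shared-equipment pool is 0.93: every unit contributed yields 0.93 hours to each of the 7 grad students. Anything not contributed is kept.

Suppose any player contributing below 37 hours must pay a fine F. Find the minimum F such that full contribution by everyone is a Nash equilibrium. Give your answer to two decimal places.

2.59 hours

Given the others contribute fully, the best deviation is to contribute 0 (any partial contribution still incurs the fine and gives up units whose private return 0.93 is below 1).
Deviating from 37 to 0 saves 37 hours but forfeits the deviator's share of the drop in the shared-equipment pool: 0.93 × 37 = 34.41.
So the deviation gain is 37 − 34.41 = 2.59, and the fine must be at least 2.59 hours to wipe it out.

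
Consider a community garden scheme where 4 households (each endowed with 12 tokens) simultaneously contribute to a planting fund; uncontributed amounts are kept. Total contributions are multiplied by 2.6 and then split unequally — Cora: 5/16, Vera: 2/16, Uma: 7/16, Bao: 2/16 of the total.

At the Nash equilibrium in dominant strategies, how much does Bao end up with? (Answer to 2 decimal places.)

Player j's private return per contributed unit is 2.6 × (j's share). Contributing is weakly dominant for j when that share is at least 1/2.6 = 0.3846, and contributing 0 is dominant otherwise.
Uma alone (share 7/16) is above the threshold, contributing 12; the remaining 3 contribute 0. Total contributed: 12.
Bao keeps 12 and receives 2.6 × 12 × 2/16 = 3.90 from the planting fund, for a payoff of 15.90.

15.90 tokens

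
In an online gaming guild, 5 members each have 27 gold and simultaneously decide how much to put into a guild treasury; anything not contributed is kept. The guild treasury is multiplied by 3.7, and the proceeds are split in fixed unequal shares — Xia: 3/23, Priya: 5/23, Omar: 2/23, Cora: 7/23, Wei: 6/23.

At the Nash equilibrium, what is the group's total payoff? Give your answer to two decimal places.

207.90 gold

Player j's private return per contributed unit is 3.7 × (j's share). Contributing is weakly dominant for j when that share is at least 1/3.7 = 0.2703, and contributing 0 is dominant otherwise.
The only share above 0.2703 is Cora's 7/23, contributing 27; the remaining 4 contribute 0. Total contributed: 27.
The guild treasury pays out 3.7 × 27 = 99.90 in total (split across the unequal shares, but the aggregate is all that matters for the group sum).
The 4 free-riders keep 27 each, adding 108. Group total = 108 + 99.90 = 207.90.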